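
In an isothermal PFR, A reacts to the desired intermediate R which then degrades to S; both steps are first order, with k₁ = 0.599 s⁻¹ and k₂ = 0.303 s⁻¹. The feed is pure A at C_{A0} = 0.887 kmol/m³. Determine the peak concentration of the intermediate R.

0.442 kmol/m³

For a first-order series the maximum intermediate yield is C_{R,max}/C_{A0} = (k₁/k₂)^[k₂/(k₂−k₁)].
= (0.599/0.303)^(0.303/(0.303−0.599)) = (1.977)^(-1.024) = 0.4978.
C_{R,max} = 0.4978×0.887 = 0.442 kmol/m³.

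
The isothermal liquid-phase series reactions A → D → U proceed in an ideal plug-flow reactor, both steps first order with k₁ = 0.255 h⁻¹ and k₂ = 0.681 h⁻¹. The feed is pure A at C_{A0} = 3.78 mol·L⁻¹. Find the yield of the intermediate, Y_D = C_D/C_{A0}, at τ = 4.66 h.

The intermediate concentration in a first-order A→B→C sequence is C_D = k₁C_{A0}(e^(−k₁τ) − e^(−k₂τ))/(k₂−k₁).
e^(−k₁τ) = e^(−0.255×4.66) = e^(−1.188) = 0.3047; e^(−k₂τ) = e^(−3.173) = 0.04186.
C_D = 0.255×3.78/(0.681−0.255) × (0.3047−0.04186) = 2.263×0.2629 = 0.5948 mol·L⁻¹.
Y_D = C_D/C_{A0} = 0.5948/3.78 = 0.157.

0.157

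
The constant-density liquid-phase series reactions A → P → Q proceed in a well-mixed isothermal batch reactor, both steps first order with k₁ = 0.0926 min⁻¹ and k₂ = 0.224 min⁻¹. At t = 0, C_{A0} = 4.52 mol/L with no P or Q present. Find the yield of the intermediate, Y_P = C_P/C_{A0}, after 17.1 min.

The intermediate concentration in a first-order A→B→C sequence is C_P = k₁C_{A0}(e^(−k₁t) − e^(−k₂t))/(k₂−k₁).
e^(−k₁t) = e^(−0.0926×17.1) = e^(−1.583) = 0.2053; e^(−k₂t) = e^(−3.830) = 0.02170.
C_P = 0.0926×4.52/(0.224−0.0926) × (0.2053−0.02170) = 3.185×0.1836 = 0.5847 mol/L.
Y_P = C_P/C_{A0} = 0.5847/4.52 = 0.129.

0.129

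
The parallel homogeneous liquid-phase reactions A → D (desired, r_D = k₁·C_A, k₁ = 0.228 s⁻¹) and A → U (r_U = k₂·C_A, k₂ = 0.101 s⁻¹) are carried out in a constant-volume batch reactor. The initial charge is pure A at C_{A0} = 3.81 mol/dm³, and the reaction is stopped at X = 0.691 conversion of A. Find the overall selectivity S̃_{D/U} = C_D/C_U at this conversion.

C_A = C_{A0}(1−X) = 1.177 mol/dm³.
Both paths are first order in A, so the instantaneous fraction to D is constant: dC_D/d(−C_A) = k₁/(k₁+k₂) = 0.6930.
C_D = 0.6930·(C_{A0}−C_A) = 0.6930×2.633 = 1.82 mol/dm³.
C_U = (C_{A0}−C_A)−C_D = 0.8082 mol/dm³; S̃_{D/U} = 1.824/0.8082 = 2.26.

2.26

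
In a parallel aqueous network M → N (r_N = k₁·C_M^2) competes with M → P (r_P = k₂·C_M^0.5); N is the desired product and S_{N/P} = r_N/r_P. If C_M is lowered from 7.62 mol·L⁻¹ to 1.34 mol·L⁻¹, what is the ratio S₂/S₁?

S_{N/P} = (k₁/k₂)·C_M^1.5, so S₂/S₁ = (C_{M,2}/C_{M,1})^1.5.
= (1.34/7.62)^1.5 = (0.1759)^1.5 = 0.0737.

0.0737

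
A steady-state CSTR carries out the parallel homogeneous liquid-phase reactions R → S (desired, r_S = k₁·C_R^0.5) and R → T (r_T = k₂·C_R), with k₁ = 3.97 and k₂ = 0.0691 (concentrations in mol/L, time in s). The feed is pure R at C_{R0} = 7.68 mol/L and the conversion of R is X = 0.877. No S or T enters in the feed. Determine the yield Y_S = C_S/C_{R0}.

Exit C_R = C_{R0}(1−X) = 7.68×0.123 = 0.9446 mol/L.
In a CSTR the entire volume is at exit conditions, so r_S = 3.97×0.9446^0.5 = 3.859 and r_T = 0.0691×0.9446 = 0.06527.
Fraction of consumed R going to S: r_S/(r_S+r_T) = 0.9834.
C_S = 0.9834·C_{R0}·X = 0.9834×7.68×0.877 = 6.62 mol/L; Y_S = C_S/C_{R0} = 0.862.

0.862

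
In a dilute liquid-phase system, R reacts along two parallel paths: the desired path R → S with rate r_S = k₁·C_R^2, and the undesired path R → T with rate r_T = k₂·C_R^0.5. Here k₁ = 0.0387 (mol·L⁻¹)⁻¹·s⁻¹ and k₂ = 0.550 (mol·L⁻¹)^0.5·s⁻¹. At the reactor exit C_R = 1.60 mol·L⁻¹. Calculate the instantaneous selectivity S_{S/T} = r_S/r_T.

0.142

S_{S/T} = r_S/r_T = (k₁·C_R^2)/(k₂·C_R^0.5) = (k₁/k₂)·C_R^1.5.
= (0.0387×1.600^2) / (0.550×1.600^0.5) = 0.09907/0.6957 = 0.142.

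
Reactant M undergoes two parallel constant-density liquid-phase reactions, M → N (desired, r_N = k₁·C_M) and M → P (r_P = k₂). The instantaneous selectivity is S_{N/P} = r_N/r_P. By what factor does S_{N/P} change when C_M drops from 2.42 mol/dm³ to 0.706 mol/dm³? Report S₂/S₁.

0.292

S_{N/P} = (k₁/k₂)·C_M, so S₂/S₁ = (C_{M,2}/C_{M,1}).
= 0.706/2.42 = 0.292.
Selectivity toward N falls as C_M falls — high-concentration operation is favoured.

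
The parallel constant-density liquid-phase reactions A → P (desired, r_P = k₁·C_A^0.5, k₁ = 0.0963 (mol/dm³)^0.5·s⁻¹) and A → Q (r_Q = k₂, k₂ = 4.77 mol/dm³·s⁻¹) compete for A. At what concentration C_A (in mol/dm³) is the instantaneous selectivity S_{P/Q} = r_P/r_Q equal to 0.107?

28.1 mol/dm³

S_{P/Q} = (k₁/k₂)·C_A^0.5 ⇒ C_A = (S·k₂/k₁)^(2).
= (0.107×4.77/0.0963)^(2) = (5.300)^(2) = 28.1 mol/dm³.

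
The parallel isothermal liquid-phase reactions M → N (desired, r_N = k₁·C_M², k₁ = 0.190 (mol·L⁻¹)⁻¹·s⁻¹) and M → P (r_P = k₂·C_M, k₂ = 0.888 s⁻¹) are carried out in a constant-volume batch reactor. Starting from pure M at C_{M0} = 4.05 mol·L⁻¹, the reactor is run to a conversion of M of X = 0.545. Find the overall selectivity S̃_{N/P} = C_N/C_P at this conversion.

0.619

C_M = C_{M0}(1−X) = 1.843 mol·L⁻¹.
Along a PFR/batch, dC_P/dC_M = −r_P/(r_N+r_P) = −k₂/(k₂+k₁·C_M).
Integrating from C_{M0} to C_M: C_P = (0.888/0.190)·ln[(0.888+0.190·4.05)/(0.888+0.190·1.84)] = 4.674·ln(1.657/1.238) = 1.363 mol·L⁻¹.
Then C_N = (C_{M0}−C_M) − C_P = 2.207 − 1.363 = 0.8439 mol·L⁻¹.
S̃_{N/P} = C_N/C_P = 0.8439/1.363 = 0.619.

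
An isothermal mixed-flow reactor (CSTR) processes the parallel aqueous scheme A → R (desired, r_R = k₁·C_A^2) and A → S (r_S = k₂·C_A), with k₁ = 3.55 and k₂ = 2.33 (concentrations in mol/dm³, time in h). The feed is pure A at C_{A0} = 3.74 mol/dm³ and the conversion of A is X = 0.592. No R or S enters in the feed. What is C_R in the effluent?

Exit C_A = C_{A0}(1−X) = 3.74×0.408 = 1.526 mol/dm³.
A CSTR operates uniformly at the exit composition, giving r_R = 8.266 and r_S = 3.555 (each k·C_A^n at C_A = 1.526).
Fraction of consumed A going to R: r_R/(r_R+r_S) = 0.6992.
C_R = 0.6992·C_{A0}·X = 0.6992×3.74×0.592 = 1.55 mol/dm³.

1.55 mol/dm³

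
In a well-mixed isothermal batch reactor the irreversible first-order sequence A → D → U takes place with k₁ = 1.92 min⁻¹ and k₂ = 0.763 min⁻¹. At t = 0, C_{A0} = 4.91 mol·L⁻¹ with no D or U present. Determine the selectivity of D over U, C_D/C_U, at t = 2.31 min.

0.367

The intermediate concentration in a first-order A→B→C sequence is C_D = k₁C_{A0}(e^(−k₁t) − e^(−k₂t))/(k₂−k₁).
e^(−k₁t) = e^(−1.92×2.31) = e^(−4.435) = 0.01185; e^(−k₂t) = e^(−1.763) = 0.1716.
C_D = 1.92×4.91/(0.763−1.92) × (0.01185−0.1716) = (-8.148)×(-0.1598) = 1.302 mol·L⁻¹.
C_A = C_{A0}e^(−k₁t) = 0.05820 mol·L⁻¹, so C_U = C_{A0}−C_A−C_D = 3.550 mol·L⁻¹; C_D/C_U = 0.367.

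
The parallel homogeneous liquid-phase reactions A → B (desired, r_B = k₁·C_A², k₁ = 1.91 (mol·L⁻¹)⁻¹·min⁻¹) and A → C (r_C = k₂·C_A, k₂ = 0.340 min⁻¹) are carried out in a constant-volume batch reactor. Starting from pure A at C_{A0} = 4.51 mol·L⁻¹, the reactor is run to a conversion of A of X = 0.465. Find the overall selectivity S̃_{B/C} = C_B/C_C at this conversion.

C_A = C_{A0}(1−X) = 2.413 mol·L⁻¹.
Along a PFR/batch, dC_C/dC_A = −r_C/(r_B+r_C) = −k₂/(k₂+k₁·C_A).
Integrating from C_{A0} to C_A: C_C = (0.340/1.91)·ln[(0.340+1.91·4.51)/(0.340+1.91·2.41)] = 0.1780·ln(8.954/4.949) = 0.1056 mol·L⁻¹.
Then C_B = (C_{A0}−C_A) − C_C = 2.097 − 0.1056 = 1.992 mol·L⁻¹.
S̃_{B/C} = C_B/C_C = 1.992/0.1056 = 18.9.

18.9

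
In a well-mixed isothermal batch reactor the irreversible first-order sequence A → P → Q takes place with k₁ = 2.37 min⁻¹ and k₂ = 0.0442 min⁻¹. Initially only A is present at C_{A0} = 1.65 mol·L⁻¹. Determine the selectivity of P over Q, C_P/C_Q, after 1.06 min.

For first-order series with pure A initially, C_P(t) = k₁C_{A0}/(k₂−k₁)·(e^(−k₁t) − e^(−k₂t)).
e^(−k₁t) = e^(−2.37×1.06) = e^(−2.512) = 0.08109; e^(−k₂t) = e^(−0.04685) = 0.9542.
C_P = 2.37×1.65/(0.0442−2.37) × (0.08109−0.9542) = (-1.681)×(-0.8731) = 1.468 mol·L⁻¹.
C_A = C_{A0}e^(−k₁t) = 0.1338 mol·L⁻¹, so C_Q = C_{A0}−C_A−C_P = 0.04814 mol·L⁻¹; C_P/C_Q = 30.5.

30.5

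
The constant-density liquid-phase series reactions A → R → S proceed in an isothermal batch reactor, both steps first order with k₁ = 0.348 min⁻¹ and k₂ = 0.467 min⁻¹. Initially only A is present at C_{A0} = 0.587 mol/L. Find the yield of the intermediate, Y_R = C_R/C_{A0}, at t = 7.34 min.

0.132

The intermediate concentration in a first-order A→B→C sequence is C_R = k₁C_{A0}(e^(−k₁t) − e^(−k₂t))/(k₂−k₁).
e^(−k₁t) = e^(−0.348×7.34) = e^(−2.554) = 0.07775; e^(−k₂t) = e^(−3.428) = 0.03246.
C_R = 0.348×0.587/(0.467−0.348) × (0.07775−0.03246) = 1.717×0.04529 = 0.07774 mol/L.
Y_R = C_R/C_{A0} = 0.07774/0.587 = 0.132.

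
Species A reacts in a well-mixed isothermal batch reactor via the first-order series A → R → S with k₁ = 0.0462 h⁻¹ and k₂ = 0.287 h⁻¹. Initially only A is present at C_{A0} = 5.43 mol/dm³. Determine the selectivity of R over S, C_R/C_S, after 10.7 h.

Solving the coupled first-order balances gives C_R(t) = [k₁/(k₂−k₁)]·C_{A0}·(e^(−k₁t) − e^(−k₂t)).
e^(−k₁t) = e^(−0.0462×10.7) = e^(−0.4943) = 0.6100; e^(−k₂t) = e^(−3.071) = 0.04638.
C_R = 0.0462×5.43/(0.287−0.0462) × (0.6100−0.04638) = 1.042×0.5636 = 0.5872 mol/dm³.
C_A = C_{A0}e^(−k₁t) = 3.312 mol/dm³, so C_S = C_{A0}−C_A−C_R = 1.531 mol/dm³; C_R/C_S = 0.384.

0.384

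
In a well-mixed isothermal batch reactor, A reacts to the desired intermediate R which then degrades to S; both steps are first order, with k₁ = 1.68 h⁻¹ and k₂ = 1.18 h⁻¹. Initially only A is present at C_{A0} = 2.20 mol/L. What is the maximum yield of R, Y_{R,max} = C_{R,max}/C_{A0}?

0.434

For a first-order series the maximum intermediate yield is C_{R,max}/C_{A0} = (k₁/k₂)^[k₂/(k₂−k₁)].
= (1.68/1.18)^(1.18/(1.18−1.68)) = (1.424)^(-2.360) = 0.4344.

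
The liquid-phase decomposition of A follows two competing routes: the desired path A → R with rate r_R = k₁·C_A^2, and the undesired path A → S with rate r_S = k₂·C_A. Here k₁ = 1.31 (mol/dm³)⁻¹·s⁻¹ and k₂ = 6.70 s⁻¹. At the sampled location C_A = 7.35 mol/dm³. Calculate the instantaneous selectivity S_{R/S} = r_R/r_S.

S_{R/S} = r_R/r_S = (k₁·C_A^2)/(k₂·C_A) = (k₁/k₂)·C_A.
= (1.31×7.350^2) / (6.70×7.350) = 70.77/49.24 = 1.44.
Since the desired path is higher order in A, keeping C_A high (PFR or concentrated feed) favours R.

1.44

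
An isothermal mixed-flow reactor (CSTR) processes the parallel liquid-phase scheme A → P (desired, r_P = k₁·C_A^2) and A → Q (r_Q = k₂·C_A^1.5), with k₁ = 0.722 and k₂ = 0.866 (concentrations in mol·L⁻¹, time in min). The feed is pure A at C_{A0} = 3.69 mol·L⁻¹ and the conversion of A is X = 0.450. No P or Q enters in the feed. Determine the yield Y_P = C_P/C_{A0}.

Exit C_A = C_{A0}(1−X) = 3.69×0.550 = 2.030 mol·L⁻¹.
Rates in a CSTR are evaluated at the outlet concentration: r_P = 0.722×2.030^2 = 2.974, r_Q = 0.866×2.030^1.5 = 2.504.
Fraction of consumed A going to P: r_P/(r_P+r_Q) = 0.5429.
C_P = 0.5429·C_{A0}·X = 0.5429×3.69×0.450 = 0.901 mol·L⁻¹; Y_P = C_P/C_{A0} = 0.244.

0.244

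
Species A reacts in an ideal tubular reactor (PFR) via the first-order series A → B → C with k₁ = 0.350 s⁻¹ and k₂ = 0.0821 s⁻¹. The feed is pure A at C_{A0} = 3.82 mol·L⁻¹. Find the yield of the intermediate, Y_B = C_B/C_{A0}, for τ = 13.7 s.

Solving the coupled first-order balances gives C_B(τ) = [k₁/(k₂−k₁)]·C_{A0}·(e^(−k₁τ) − e^(−k₂τ)).
e^(−k₁τ) = e^(−0.350×13.7) = e^(−4.795) = 0.008271; e^(−k₂τ) = e^(−1.125) = 0.3247.
C_B = 0.350×3.82/(0.0821−0.350) × (0.008271−0.3247) = (-4.991)×(-0.3165) = 1.579 mol·L⁻¹.
Y_B = C_B/C_{A0} = 1.579/3.82 = 0.413.

0.413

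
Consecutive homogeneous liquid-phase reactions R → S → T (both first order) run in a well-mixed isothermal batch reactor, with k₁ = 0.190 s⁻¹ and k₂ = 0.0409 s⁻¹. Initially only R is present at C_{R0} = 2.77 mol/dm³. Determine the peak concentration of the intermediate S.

1.82 mol/dm³

At the optimum, C_{S,max}/C_{R0} = (k₁/k₂)^[k₂/(k₂−k₁)].
= (0.190/0.0409)^(0.0409/(0.0409−0.190)) = (4.645)^(-0.2743) = 0.6562.
C_{S,max} = 0.6562×2.77 = 1.82 mol/dm³.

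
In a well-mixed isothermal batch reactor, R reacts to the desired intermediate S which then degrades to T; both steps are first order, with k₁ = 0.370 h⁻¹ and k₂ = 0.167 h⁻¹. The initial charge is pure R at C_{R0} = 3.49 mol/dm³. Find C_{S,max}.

1.81 mol/dm³

Evaluating C_S at t_opt = ln(k₂/k₁)/(k₂−k₁) gives C_{S,max}/C_{R0} = (k₁/k₂)^[k₂/(k₂−k₁)].
= (0.370/0.167)^(0.167/(0.167−0.370)) = (2.216)^(-0.8227) = 0.5197.
C_{S,max} = 0.5197×3.49 = 1.81 mol/dm³.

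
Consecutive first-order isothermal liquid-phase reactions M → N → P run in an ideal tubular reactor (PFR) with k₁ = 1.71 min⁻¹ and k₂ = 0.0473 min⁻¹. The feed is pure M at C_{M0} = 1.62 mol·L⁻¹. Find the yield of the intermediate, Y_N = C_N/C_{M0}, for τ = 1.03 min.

For first-order series with pure M initially, C_N(τ) = k₁C_{M0}/(k₂−k₁)·(e^(−k₁τ) − e^(−k₂τ)).
e^(−k₁τ) = e^(−1.71×1.03) = e^(−1.761) = 0.1718; e^(−k₂τ) = e^(−0.04872) = 0.9524.
C_N = 1.71×1.62/(0.0473−1.71) × (0.1718−0.9524) = (-1.666)×(-0.7806) = 1.301 mol·L⁻¹.
Y_N = C_N/C_{M0} = 1.301/1.62 = 0.803.

0.803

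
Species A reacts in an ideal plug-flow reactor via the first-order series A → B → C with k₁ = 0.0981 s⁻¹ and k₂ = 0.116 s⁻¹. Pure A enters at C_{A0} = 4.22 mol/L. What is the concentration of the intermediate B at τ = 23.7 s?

0.782 mol/L

The intermediate concentration in a first-order A→B→C sequence is C_B = k₁C_{A0}(e^(−k₁τ) − e^(−k₂τ))/(k₂−k₁).
e^(−k₁τ) = e^(−0.0981×23.7) = e^(−2.325) = 0.09779; e^(−k₂τ) = e^(−2.749) = 0.06398.
C_B = 0.0981×4.22/(0.116−0.0981) × (0.09779−0.06398) = 23.13×0.03381 = 0.7819 mol/L.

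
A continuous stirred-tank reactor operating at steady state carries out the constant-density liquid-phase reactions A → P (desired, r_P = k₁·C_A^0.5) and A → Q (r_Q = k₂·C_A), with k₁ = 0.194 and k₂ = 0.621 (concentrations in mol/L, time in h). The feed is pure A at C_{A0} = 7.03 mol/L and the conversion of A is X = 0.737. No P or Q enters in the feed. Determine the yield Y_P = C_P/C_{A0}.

0.138

Exit C_A = C_{A0}(1−X) = 7.03×0.263 = 1.849 mol/L.
A CSTR operates uniformly at the exit composition, giving r_P = 0.2638 and r_Q = 1.148 (each k·C_A^n at C_A = 1.849).
Fraction of consumed A going to P: r_P/(r_P+r_Q) = 0.1868.
C_P = 0.1868·C_{A0}·X = 0.1868×7.03×0.737 = 0.968 mol/L; Y_P = C_P/C_{A0} = 0.138.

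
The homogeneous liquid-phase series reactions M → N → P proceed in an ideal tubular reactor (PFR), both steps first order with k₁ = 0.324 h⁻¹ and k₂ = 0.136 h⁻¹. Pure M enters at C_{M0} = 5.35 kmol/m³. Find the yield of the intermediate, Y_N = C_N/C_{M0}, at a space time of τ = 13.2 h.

0.262

The intermediate concentration in a first-order A→B→C sequence is C_N = k₁C_{M0}(e^(−k₁τ) − e^(−k₂τ))/(k₂−k₁).
e^(−k₁τ) = e^(−0.324×13.2) = e^(−4.277) = 0.01389; e^(−k₂τ) = e^(−1.795) = 0.1661.
C_N = 0.324×5.35/(0.136−0.324) × (0.01389−0.1661) = (-9.220)×(-0.1522) = 1.403 kmol/m³.
Y_N = C_N/C_{M0} = 1.403/5.35 = 0.262.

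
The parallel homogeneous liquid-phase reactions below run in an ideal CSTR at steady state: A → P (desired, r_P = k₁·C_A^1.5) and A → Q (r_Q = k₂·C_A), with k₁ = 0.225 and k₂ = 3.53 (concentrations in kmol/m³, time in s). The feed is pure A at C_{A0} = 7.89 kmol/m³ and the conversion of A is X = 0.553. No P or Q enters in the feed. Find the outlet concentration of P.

0.466 kmol/m³

Exit C_A = C_{A0}(1−X) = 7.89×0.447 = 3.527 kmol/m³.
In a CSTR the entire volume is at exit conditions, so r_P = 0.225×3.527^1.5 = 1.490 and r_Q = 3.53×3.527 = 12.45.
Fraction of consumed A going to P: r_P/(r_P+r_Q) = 0.1069.
C_P = 0.1069·C_{A0}·X = 0.1069×7.89×0.553 = 0.466 kmol/m³.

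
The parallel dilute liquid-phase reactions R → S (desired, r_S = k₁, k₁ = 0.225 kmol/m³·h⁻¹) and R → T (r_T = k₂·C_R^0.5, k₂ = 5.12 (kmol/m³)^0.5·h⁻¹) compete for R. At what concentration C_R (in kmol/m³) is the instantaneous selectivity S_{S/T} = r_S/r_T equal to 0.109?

0.163 kmol/m³

S_{S/T} = (k₁/k₂)·C_R^-0.5 ⇒ C_R = (S·k₂/k₁)^(-2).
= (0.109×5.12/0.225)^(-2) = (2.480)^(-2) = 0.163 kmol/m³.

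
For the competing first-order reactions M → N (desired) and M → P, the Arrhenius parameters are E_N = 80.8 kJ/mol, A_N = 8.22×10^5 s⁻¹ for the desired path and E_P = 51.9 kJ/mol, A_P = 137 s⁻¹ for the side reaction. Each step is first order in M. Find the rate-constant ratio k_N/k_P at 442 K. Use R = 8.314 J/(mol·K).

2.31

k_N/k_P = (A_N/A_P)·exp[−(E_N−E_P)/(RT)] = (A_N/A_P)·exp[(E_P−E_N)/(RT)].
(E_P−E_N)/(RT) = (51.9−80.8)×10³/(8.314×442) = -28900/3675 = -7.864.
k_N/k_P = (8.22×10^5/137)·exp(-7.864) = 6000 × 3.842×10^-4 = 2.31.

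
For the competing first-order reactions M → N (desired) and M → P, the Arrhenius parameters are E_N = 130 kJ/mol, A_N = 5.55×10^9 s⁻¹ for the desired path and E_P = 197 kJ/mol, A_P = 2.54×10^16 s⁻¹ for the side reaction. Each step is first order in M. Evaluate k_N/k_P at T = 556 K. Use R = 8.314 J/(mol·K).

Since both paths have the same order in M, the concentration cancels and S_{N/P} = k_N/k_P = (A_N/A_P)·exp[(E_P−E_N)/(RT)].
(E_P−E_N)/(RT) = (197−130)×10³/(8.314×556) = 67000/4623 = 14.49.
k_N/k_P = (5.55×10^9/2.54×10^16)·exp(14.49) = 2.185×10^-7 × 1.971×10^6 = 0.431.

0.431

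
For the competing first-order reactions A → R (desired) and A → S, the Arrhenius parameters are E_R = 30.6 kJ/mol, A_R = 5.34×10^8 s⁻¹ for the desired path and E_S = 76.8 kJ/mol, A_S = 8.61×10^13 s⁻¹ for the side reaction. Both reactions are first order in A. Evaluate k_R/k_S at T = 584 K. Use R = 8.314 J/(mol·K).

With equal orders, S_{R/S} = k_R/k_S = (A_R/A_S)·exp[(E_S−E_R)/(RT)].
(E_S−E_R)/(RT) = (76.8−30.6)×10³/(8.314×584) = 46200/4855 = 9.515.
k_R/k_S = (5.34×10^8/8.61×10^13)·exp(9.515) = 6.202×10^-6 × 13565 = 0.0841.
Since E_R < E_S, lowering the temperature improves selectivity toward R.

0.0841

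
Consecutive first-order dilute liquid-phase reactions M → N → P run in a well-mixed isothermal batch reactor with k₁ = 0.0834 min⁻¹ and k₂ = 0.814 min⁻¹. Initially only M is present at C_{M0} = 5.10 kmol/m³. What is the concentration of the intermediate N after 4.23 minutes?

0.391 kmol/m³

Solving the coupled first-order balances gives C_N(t) = [k₁/(k₂−k₁)]·C_{M0}·(e^(−k₁t) − e^(−k₂t)).
e^(−k₁t) = e^(−0.0834×4.23) = e^(−0.3528) = 0.7027; e^(−k₂t) = e^(−3.443) = 0.03196.
C_N = 0.0834×5.10/(0.814−0.0834) × (0.7027−0.03196) = 0.5822×0.6708 = 0.3905 kmol/m³.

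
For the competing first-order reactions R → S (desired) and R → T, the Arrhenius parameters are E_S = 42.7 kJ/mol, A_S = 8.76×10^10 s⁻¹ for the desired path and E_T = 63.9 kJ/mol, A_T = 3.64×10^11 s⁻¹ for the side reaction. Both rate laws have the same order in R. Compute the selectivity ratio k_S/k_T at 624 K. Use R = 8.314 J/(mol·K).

14.3

With equal orders, S_{S/T} = k_S/k_T = (A_S/A_T)·exp[(E_T−E_S)/(RT)].
(E_T−E_S)/(RT) = (63.9−42.7)×10³/(8.314×624) = 21200/5188 = 4.086.
k_S/k_T = (8.76×10^10/3.64×10^11)·exp(4.086) = 0.2407 × 59.53 = 14.3.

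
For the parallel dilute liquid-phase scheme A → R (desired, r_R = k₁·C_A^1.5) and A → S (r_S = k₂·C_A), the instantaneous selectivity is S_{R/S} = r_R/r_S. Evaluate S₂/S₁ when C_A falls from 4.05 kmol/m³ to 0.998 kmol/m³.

0.496

S_{R/S} = (k₁/k₂)·C_A^0.5, so S₂/S₁ = (C_{A,2}/C_{A,1})^0.5.
= (0.998/4.05)^0.5 = (0.2464)^0.5 = 0.496.
Selectivity toward R falls as C_A falls — high-concentration operation is favoured.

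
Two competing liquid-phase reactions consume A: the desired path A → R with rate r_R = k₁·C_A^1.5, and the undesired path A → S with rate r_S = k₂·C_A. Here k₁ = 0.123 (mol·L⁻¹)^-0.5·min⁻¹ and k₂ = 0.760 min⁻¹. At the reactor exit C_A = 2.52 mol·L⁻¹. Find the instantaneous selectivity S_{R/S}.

0.257

S_{R/S} = r_R/r_S = (k₁·C_A^1.5)/(k₂·C_A) = (k₁/k₂)·C_A^0.5.
= (0.123×2.520^1.5) / (0.760×2.520) = 0.4920/1.915 = 0.257.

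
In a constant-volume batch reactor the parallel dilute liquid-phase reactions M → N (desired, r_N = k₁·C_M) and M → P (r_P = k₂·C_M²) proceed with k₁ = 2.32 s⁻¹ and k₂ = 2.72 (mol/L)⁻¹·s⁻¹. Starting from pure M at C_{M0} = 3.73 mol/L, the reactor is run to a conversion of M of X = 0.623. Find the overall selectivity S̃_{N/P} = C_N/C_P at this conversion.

C_M = C_{M0}(1−X) = 1.406 mol/L.
Along a PFR/batch, dC_N/dC_M = −r_N/(r_N+r_P) = −k₁/(k₁+k₂·C_M).
Integrating from C_{M0} to C_M: C_N = (2.32/2.72)·ln[(2.32+2.72·3.73)/(2.32+2.72·1.41)] = 0.8529·ln(12.47/6.145) = 0.6033 mol/L.
C_P = (C_{M0}−C_M)−C_N = 1.720 mol/L; S̃_{N/P} = 0.6033/1.720 = 0.351.

0.351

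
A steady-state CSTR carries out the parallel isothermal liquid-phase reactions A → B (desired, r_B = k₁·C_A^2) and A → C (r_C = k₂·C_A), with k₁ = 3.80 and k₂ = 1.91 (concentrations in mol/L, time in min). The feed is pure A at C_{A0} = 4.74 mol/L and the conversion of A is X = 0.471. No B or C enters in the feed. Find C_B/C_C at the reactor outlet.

Exit C_A = C_{A0}(1−X) = 4.74×0.529 = 2.507 mol/L.
In a CSTR the entire volume is at exit conditions, so r_B = 3.80×2.507^2 = 23.89 and r_C = 1.91×2.507 = 4.789.
Overall selectivity = C_B/C_C = r_Bτ/(r_Cτ) = r_B/r_C = 4.99.

4.99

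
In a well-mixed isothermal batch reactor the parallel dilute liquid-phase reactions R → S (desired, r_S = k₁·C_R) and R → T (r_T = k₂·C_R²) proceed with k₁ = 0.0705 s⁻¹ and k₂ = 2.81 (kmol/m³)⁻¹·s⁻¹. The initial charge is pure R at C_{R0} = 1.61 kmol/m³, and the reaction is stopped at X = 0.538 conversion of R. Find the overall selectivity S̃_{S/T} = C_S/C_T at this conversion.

0.0223

C_R = C_{R0}(1−X) = 0.7438 kmol/m³.
Along a PFR/batch, dC_S/dC_R = −r_S/(r_S+r_T) = −k₁/(k₁+k₂·C_R).
Integrating from C_{R0} to C_R: C_S = (0.0705/2.81)·ln[(0.0705+2.81·1.61)/(0.0705+2.81·0.744)] = 0.02509·ln(4.595/2.161) = 0.01893 kmol/m³.
C_T = (C_{R0}−C_R)−C_S = 0.8473 kmol/m³; S̃_{S/T} = 0.01893/0.8473 = 0.0223.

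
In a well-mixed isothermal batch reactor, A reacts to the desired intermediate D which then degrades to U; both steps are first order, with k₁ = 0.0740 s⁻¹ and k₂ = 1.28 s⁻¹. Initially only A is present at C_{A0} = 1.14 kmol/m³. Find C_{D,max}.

0.0553 kmol/m³

For a first-order series the maximum intermediate yield is C_{D,max}/C_{A0} = (k₁/k₂)^[k₂/(k₂−k₁)].
= (0.0740/1.28)^(1.28/(1.28−0.0740)) = (0.05781)^(1.061) = 0.04854.
C_{D,max} = 0.04854×1.14 = 0.0553 kmol/m³.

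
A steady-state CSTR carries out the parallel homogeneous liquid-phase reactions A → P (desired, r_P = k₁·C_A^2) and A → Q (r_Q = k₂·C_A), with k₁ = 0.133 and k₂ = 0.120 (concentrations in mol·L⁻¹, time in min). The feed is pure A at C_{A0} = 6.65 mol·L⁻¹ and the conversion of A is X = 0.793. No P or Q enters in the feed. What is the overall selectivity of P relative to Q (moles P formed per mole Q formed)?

Exit C_A = C_{A0}(1−X) = 6.65×0.207 = 1.377 mol·L⁻¹.
In a CSTR the entire volume is at exit conditions, so r_P = 0.133×1.377^2 = 0.2520 and r_Q = 0.120×1.377 = 0.1652.
Overall selectivity = C_P/C_Q = r_Pτ/(r_Qτ) = r_P/r_Q = 1.53.

1.53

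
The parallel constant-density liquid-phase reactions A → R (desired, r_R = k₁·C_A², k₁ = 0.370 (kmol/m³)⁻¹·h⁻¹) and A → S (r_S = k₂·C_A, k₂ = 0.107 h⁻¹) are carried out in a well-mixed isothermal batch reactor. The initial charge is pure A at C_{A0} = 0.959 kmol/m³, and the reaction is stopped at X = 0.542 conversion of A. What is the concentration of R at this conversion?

0.364 kmol/m³

C_A = C_{A0}(1−X) = 0.4392 kmol/m³.
Along a PFR/batch, dC_S/dC_A = −r_S/(r_R+r_S) = −k₂/(k₂+k₁·C_A).
Integrating from C_{A0} to C_A: C_S = (0.107/0.370)·ln[(0.107+0.370·0.959)/(0.107+0.370·0.439)] = 0.2892·ln(0.4618/0.2695) = 0.1558 kmol/m³.
Then C_R = (C_{A0}−C_A) − C_S = 0.5198 − 0.1558 = 0.3640 kmol/m³.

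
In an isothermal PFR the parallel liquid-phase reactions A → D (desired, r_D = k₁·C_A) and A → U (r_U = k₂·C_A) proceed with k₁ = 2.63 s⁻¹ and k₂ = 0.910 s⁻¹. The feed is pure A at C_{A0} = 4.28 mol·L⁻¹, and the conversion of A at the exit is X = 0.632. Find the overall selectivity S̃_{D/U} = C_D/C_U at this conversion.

C_A = C_{A0}(1−X) = 1.575 mol·L⁻¹.
Both paths are first order in A, so the instantaneous fraction to D is constant: dC_D/d(−C_A) = k₁/(k₁+k₂) = 0.7429.
C_D = 0.7429·(C_{A0}−C_A) = 0.7429×2.705 = 2.01 mol·L⁻¹.
C_U = (C_{A0}−C_A)−C_D = 0.6953 mol·L⁻¹; S̃_{D/U} = 2.010/0.6953 = 2.89.

2.89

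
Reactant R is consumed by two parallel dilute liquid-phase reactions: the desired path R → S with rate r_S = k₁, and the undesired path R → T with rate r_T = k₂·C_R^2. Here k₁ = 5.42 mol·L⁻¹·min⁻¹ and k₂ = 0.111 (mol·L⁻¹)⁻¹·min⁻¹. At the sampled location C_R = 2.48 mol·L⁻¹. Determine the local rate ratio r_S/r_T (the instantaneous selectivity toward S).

7.94

S_{S/T} = r_S/r_T = (k₁)/(k₂·C_R^2) = (k₁/k₂)·C_R^-2.
= (5.42) / (0.111×2.480^2) = 5.420/0.6827 = 7.94.
The undesired path is higher order in R, so low C_R (CSTR or dilute feed) favours S.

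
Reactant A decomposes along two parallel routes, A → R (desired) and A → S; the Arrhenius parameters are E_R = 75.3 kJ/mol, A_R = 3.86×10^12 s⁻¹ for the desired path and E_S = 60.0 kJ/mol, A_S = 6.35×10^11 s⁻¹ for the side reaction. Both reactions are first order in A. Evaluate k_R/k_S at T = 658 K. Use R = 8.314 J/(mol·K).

0.371

With equal orders, S_{R/S} = k_R/k_S = (A_R/A_S)·exp[(E_S−E_R)/(RT)].
(E_S−E_R)/(RT) = (60.0−75.3)×10³/(8.314×658) = -15300/5471 = -2.797.
k_R/k_S = (3.86×10^12/6.35×10^11)·exp(-2.797) = 6.079 × 0.06101 = 0.371.
Since E_R > E_S, raising the temperature improves selectivity toward R.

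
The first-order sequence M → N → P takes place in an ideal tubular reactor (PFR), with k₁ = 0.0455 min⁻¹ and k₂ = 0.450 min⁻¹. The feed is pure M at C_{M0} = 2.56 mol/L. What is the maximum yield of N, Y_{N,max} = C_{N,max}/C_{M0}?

0.0781

At the optimum, C_{N,max}/C_{M0} = (k₁/k₂)^[k₂/(k₂−k₁)].
= (0.0455/0.450)^(0.450/(0.450−0.0455)) = (0.1011)^(1.112) = 0.07814.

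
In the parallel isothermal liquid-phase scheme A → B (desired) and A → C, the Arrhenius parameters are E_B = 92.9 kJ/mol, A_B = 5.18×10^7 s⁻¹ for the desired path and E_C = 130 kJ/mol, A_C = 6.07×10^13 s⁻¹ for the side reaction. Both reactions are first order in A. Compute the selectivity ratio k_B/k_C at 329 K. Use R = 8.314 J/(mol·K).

0.663

With equal orders, S_{B/C} = k_B/k_C = (A_B/A_C)·exp[(E_C−E_B)/(RT)].
(E_C−E_B)/(RT) = (130−92.9)×10³/(8.314×329) = 37100/2735 = 13.56.
k_B/k_C = (5.18×10^7/6.07×10^13)·exp(13.56) = 8.534×10^-7 × 7.771×10^5 = 0.663.
Since E_B < E_C, lowering the temperature improves selectivity toward B.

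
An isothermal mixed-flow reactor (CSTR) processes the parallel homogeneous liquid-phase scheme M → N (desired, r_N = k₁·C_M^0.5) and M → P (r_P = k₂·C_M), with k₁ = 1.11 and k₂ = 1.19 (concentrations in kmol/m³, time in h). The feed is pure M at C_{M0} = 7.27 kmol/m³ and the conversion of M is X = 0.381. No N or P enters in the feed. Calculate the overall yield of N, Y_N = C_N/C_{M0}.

0.116

Exit C_M = C_{M0}(1−X) = 7.27×0.619 = 4.500 kmol/m³.
Rates in a CSTR are evaluated at the outlet concentration: r_N = 1.11×4.500^0.5 = 2.355, r_P = 1.19×4.500 = 5.355.
Fraction of consumed M going to N: r_N/(r_N+r_P) = 0.3054.
C_N = 0.3054·C_{M0}·X = 0.3054×7.27×0.381 = 0.846 kmol/m³; Y_N = C_N/C_{M0} = 0.116.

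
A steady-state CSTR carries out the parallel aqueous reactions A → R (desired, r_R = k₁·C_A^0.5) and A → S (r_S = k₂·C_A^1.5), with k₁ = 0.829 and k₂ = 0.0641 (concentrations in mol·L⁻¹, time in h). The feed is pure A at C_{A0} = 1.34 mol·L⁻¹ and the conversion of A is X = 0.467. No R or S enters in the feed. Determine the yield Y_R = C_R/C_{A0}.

Exit C_A = C_{A0}(1−X) = 1.34×0.533 = 0.7142 mol·L⁻¹.
Rates in a CSTR are evaluated at the outlet concentration: r_R = 0.829×0.7142^0.5 = 0.7006, r_S = 0.0641×0.7142^1.5 = 0.03869.
Fraction of consumed A going to R: r_R/(r_R+r_S) = 0.9477.
C_R = 0.9477·C_{A0}·X = 0.9477×1.34×0.467 = 0.593 mol·L⁻¹; Y_R = C_R/C_{A0} = 0.443.

0.443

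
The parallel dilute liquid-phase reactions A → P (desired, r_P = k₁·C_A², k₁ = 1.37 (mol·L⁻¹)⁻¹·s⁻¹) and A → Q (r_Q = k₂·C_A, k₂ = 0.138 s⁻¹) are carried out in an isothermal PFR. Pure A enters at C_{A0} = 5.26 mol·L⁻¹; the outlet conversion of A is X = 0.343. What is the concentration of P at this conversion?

1.76 mol·L⁻¹

C_A = C_{A0}(1−X) = 3.456 mol·L⁻¹.
Along a PFR/batch, dC_Q/dC_A = −r_Q/(r_P+r_Q) = −k₂/(k₂+k₁·C_A).
Integrating from C_{A0} to C_A: C_Q = (0.138/1.37)·ln[(0.138+1.37·5.26)/(0.138+1.37·3.46)] = 0.1007·ln(7.344/4.872) = 0.04133 mol·L⁻¹.
Then C_P = (C_{A0}−C_A) − C_Q = 1.804 − 0.04133 = 1.763 mol·L⁻¹.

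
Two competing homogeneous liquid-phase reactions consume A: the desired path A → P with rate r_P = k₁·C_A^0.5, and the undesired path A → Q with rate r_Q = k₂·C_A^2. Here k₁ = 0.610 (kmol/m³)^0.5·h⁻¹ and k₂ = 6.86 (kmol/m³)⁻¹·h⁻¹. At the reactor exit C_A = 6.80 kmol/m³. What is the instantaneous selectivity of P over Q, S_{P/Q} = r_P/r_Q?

0.00501

S_{P/Q} = r_P/r_Q = (k₁·C_A^0.5)/(k₂·C_A^2) = (k₁/k₂)·C_A^-1.5.
= (0.610×6.800^0.5) / (6.86×6.800^2) = 1.591/317.2 = 0.00501.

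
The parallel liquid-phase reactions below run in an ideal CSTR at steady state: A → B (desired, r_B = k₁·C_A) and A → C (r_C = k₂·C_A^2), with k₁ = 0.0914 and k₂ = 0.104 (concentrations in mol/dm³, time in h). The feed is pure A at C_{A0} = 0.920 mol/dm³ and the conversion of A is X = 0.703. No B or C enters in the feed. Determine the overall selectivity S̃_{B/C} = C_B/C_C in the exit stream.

Exit C_A = C_{A0}(1−X) = 0.920×0.297 = 0.2732 mol/dm³.
Rates in a CSTR are evaluated at the outlet concentration: r_B = 0.0914×0.2732 = 0.02497, r_C = 0.104×0.2732^2 = 0.007765.
Overall selectivity = C_B/C_C = r_Bτ/(r_Cτ) = r_B/r_C = 3.22.

3.22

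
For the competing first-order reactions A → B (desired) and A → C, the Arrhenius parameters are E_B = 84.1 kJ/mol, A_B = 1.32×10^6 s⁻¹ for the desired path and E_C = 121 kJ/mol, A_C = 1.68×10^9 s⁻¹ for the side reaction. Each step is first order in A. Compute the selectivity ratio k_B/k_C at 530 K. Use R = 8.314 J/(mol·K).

3.40

k_B/k_C = (A_B/A_C)·exp[−(E_B−E_C)/(RT)] = (A_B/A_C)·exp[(E_C−E_B)/(RT)].
(E_C−E_B)/(RT) = (121−84.1)×10³/(8.314×530) = 36900/4406 = 8.374.
k_B/k_C = (1.32×10^6/1.68×10^9)·exp(8.374) = 7.857×10^-4 × 4334 = 3.40.
Since E_B < E_C, lowering the temperature improves selectivity toward B.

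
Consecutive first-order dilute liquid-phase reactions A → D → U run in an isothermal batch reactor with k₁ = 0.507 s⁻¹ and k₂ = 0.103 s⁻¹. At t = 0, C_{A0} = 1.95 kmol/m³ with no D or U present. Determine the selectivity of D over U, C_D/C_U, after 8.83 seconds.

0.987

The intermediate concentration in a first-order A→B→C sequence is C_D = k₁C_{A0}(e^(−k₁t) − e^(−k₂t))/(k₂−k₁).
e^(−k₁t) = e^(−0.507×8.83) = e^(−4.477) = 0.01137; e^(−k₂t) = e^(−0.9095) = 0.4027.
C_D = 0.507×1.95/(0.103−0.507) × (0.01137−0.4027) = (-2.447)×(-0.3914) = 0.9577 kmol/m³.
C_A = C_{A0}e^(−k₁t) = 0.02217 kmol/m³, so C_U = C_{A0}−C_A−C_D = 0.9701 kmol/m³; C_D/C_U = 0.987.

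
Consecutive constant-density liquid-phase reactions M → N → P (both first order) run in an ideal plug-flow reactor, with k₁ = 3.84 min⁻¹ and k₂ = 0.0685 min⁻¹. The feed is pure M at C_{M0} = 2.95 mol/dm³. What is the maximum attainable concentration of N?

2.74 mol/dm³

Evaluating C_N at τ_opt = ln(k₂/k₁)/(k₂−k₁) gives C_{N,max}/C_{M0} = (k₁/k₂)^[k₂/(k₂−k₁)].
= (3.84/0.0685)^(0.0685/(0.0685−3.84)) = (56.06)^(-0.01816) = 0.9295.
C_{N,max} = 0.9295×2.95 = 2.74 mol/dm³.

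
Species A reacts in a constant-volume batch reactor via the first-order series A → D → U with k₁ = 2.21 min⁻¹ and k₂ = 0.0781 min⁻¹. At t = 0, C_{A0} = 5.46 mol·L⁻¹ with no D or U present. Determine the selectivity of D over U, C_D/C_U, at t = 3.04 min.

For first-order series with pure A initially, C_D(t) = k₁C_{A0}/(k₂−k₁)·(e^(−k₁t) − e^(−k₂t)).
e^(−k₁t) = e^(−2.21×3.04) = e^(−6.718) = 0.001208; e^(−k₂t) = e^(−0.2374) = 0.7887.
C_D = 2.21×5.46/(0.0781−2.21) × (0.001208−0.7887) = (-5.660)×(-0.7874) = 4.457 mol·L⁻¹.
C_A = C_{A0}e^(−k₁t) = 0.006598 mol·L⁻¹, so C_U = C_{A0}−C_A−C_D = 0.9964 mol·L⁻¹; C_D/C_U = 4.47.

4.47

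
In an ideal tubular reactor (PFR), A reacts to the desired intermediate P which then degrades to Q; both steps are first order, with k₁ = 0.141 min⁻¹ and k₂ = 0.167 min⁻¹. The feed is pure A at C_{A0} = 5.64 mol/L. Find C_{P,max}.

Evaluating C_P at τ_opt = ln(k₂/k₁)/(k₂−k₁) gives C_{P,max}/C_{A0} = (k₁/k₂)^[k₂/(k₂−k₁)].
= (0.141/0.167)^(0.167/(0.167−0.141)) = (0.8443)^(6.423) = 0.3372.
C_{P,max} = 0.3372×5.64 = 1.90 mol/L.

1.90 mol/L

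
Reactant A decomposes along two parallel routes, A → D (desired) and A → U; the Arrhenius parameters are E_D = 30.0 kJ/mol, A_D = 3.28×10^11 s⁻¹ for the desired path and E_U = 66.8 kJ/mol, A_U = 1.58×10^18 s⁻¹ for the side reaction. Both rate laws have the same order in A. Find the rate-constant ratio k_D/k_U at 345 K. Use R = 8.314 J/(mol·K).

0.0775

k_D/k_U = (A_D/A_U)·exp[−(E_D−E_U)/(RT)] = (A_D/A_U)·exp[(E_U−E_D)/(RT)].
(E_U−E_D)/(RT) = (66.8−30.0)×10³/(8.314×345) = 36800/2868 = 12.83.
k_D/k_U = (3.28×10^11/1.58×10^18)·exp(12.83) = 2.076×10^-7 × 3.732×10^5 = 0.0775.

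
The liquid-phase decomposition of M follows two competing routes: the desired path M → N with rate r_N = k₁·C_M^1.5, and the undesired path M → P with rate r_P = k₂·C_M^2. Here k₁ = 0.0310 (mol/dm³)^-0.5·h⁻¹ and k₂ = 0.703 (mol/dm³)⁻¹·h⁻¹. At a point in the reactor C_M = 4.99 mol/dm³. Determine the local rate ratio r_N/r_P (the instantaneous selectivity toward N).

S_{N/P} = r_N/r_P = (k₁·C_M^1.5)/(k₂·C_M^2) = (k₁/k₂)·C_M^-0.5.
= (0.0310×4.990^1.5) / (0.703×4.990^2) = 0.3456/17.50 = 0.0197.
The undesired path is higher order in M, so low C_M (CSTR or dilute feed) favours N.

0.0197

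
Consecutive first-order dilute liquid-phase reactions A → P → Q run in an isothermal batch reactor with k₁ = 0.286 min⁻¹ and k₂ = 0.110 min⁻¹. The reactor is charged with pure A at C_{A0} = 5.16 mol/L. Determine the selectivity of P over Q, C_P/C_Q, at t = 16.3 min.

The intermediate concentration in a first-order A→B→C sequence is C_P = k₁C_{A0}(e^(−k₁t) − e^(−k₂t))/(k₂−k₁).
e^(−k₁t) = e^(−0.286×16.3) = e^(−4.662) = 0.009449; e^(−k₂t) = e^(−1.793) = 0.1665.
C_P = 0.286×5.16/(0.110−0.286) × (0.009449−0.1665) = (-8.385)×(-0.1570) = 1.317 mol/L.
C_A = C_{A0}e^(−k₁t) = 0.04876 mol/L, so C_Q = C_{A0}−C_A−C_P = 3.795 mol/L; C_P/C_Q = 0.347.

0.347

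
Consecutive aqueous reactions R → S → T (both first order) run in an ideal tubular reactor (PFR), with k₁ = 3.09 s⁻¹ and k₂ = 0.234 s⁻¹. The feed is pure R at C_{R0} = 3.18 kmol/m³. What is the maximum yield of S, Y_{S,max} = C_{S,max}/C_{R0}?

At the optimum, C_{S,max}/C_{R0} = (k₁/k₂)^[k₂/(k₂−k₁)].
= (3.09/0.234)^(0.234/(0.234−3.09)) = (13.21)^(-0.08193) = 0.8094.

0.809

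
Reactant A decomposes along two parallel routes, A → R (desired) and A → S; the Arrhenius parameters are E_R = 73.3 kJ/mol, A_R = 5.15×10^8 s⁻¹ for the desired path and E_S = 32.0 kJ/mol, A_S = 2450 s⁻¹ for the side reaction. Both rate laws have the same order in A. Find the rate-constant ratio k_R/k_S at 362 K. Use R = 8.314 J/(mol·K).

With equal orders, S_{R/S} = k_R/k_S = (A_R/A_S)·exp[(E_S−E_R)/(RT)].
(E_S−E_R)/(RT) = (32.0−73.3)×10³/(8.314×362) = -41300/3010 = -13.72.
k_R/k_S = (5.15×10^8/2450)·exp(-13.72) = 2.102×10^5 × 1.098×10^-6 = 0.231.

0.231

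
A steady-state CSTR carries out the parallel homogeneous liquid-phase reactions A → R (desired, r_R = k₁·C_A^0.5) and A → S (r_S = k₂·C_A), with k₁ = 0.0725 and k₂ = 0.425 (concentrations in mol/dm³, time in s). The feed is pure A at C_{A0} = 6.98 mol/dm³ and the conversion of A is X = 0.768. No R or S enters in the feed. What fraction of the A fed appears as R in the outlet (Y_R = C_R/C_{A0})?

0.0908

Exit C_A = C_{A0}(1−X) = 6.98×0.232 = 1.619 mol/dm³.
A CSTR operates uniformly at the exit composition, giving r_R = 0.09226 and r_S = 0.6882 (each k·C_A^n at C_A = 1.619).
Fraction of consumed A going to R: r_R/(r_R+r_S) = 0.1182.
C_R = 0.1182·C_{A0}·X = 0.1182×6.98×0.768 = 0.634 mol/dm³; Y_R = C_R/C_{A0} = 0.0908.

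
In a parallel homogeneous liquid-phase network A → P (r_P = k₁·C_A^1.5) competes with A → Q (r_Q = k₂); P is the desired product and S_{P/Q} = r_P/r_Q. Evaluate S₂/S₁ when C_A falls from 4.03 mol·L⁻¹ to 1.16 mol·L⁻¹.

0.154

S_{P/Q} = (k₁/k₂)·C_A^1.5, so S₂/S₁ = (C_{A,2}/C_{A,1})^1.5.
= (1.16/4.03)^1.5 = (0.2878)^1.5 = 0.154.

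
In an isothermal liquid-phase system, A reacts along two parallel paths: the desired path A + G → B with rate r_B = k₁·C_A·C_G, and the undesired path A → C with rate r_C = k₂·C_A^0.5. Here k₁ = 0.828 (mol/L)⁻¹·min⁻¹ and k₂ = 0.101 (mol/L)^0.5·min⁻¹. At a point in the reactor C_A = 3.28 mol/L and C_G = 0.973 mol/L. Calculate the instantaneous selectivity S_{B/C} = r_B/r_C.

14.4

S_{B/C} = r_B/r_C = (k₁·C_A·C_G)/(k₂·C_A^0.5) = (k₁/k₂)·C_A^0.5·C_G.
= (0.828×3.280×0.9730) / (0.101×3.280^0.5) = 2.643/0.1829 = 14.4.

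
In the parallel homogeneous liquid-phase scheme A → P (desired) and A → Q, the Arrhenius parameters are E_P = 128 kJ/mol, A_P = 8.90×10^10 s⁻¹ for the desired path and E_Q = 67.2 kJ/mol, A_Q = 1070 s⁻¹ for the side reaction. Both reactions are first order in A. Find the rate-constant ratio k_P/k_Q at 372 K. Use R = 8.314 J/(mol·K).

k_P/k_Q = (A_P/A_Q)·exp[−(E_P−E_Q)/(RT)] = (A_P/A_Q)·exp[(E_Q−E_P)/(RT)].
(E_Q−E_P)/(RT) = (67.2−128)×10³/(8.314×372) = -60800/3093 = -19.66.
k_P/k_Q = (8.90×10^10/1070)·exp(-19.66) = 8.318×10^7 × 2.900×10^-9 = 0.241.
Since E_P > E_Q, raising the temperature improves selectivity toward P.

0.241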